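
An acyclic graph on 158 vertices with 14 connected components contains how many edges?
144 (Each of the 14 component trees on V_i vertices has V_i - 1 edges; summing gives V - C = 158 - 14 = 144)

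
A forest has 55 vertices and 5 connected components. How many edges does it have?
50 (Each of the 5 component trees on V_i vertices has V_i - 1 edges; summing gives V - C = 55 - 5 = 50)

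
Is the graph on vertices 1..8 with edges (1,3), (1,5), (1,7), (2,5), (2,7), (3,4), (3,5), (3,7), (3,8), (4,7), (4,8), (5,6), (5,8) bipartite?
No (odd cycle of length 3: 3 -> 1 -> 5 -> 3)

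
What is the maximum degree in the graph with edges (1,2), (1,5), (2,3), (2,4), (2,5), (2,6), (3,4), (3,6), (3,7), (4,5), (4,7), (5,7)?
5 (attained at vertex 2)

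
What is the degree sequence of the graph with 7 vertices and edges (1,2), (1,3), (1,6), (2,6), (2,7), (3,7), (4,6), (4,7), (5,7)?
[4, 3, 3, 3, 2, 2, 1] (degrees: deg(1)=3, deg(2)=3, deg(3)=2, deg(4)=2, deg(5)=1, deg(6)=3, deg(7)=4)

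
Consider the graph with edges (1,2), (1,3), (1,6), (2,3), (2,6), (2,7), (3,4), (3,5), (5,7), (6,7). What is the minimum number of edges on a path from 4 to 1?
2 (path: 4 -> 3 -> 1, 2 edges)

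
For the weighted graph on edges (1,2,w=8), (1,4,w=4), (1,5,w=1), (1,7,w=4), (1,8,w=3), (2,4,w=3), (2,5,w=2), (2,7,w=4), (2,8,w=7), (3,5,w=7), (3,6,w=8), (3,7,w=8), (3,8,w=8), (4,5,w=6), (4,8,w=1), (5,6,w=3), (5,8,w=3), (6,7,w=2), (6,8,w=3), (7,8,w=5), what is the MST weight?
19 (MST edges: (1,5,w=1), (1,8,w=3), (2,5,w=2), (3,5,w=7), (4,8,w=1), (5,6,w=3), (6,7,w=2); sum of weights 1 + 3 + 2 + 7 + 1 + 3 + 2 = 19)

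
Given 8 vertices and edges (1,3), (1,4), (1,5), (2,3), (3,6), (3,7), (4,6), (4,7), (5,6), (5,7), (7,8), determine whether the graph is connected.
Yes (BFS from 1 visits [1, 3, 4, 5, 2, 6, 7, 8] — all 8 vertices reached)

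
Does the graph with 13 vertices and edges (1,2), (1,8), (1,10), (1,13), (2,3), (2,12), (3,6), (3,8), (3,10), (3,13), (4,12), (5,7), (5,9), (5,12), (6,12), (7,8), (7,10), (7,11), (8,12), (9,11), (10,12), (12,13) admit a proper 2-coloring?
Yes. Partition: {1, 3, 7, 9, 12}, {2, 4, 5, 6, 8, 10, 11, 13}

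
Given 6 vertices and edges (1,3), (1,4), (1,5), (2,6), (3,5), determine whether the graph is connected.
No, it has 2 components: {1, 3, 4, 5}, {2, 6}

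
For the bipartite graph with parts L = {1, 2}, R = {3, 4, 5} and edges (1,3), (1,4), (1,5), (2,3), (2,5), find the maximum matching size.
2 (matching: (1,4), (2,5); upper bound min(|L|,|R|) = min(2,3) = 2)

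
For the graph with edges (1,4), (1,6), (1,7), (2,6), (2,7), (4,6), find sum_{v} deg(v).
12 (handshake: sum of degrees = 2|E| = 2 x 6 = 12)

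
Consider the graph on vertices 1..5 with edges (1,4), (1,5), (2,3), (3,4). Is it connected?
Yes (BFS from 1 visits [1, 4, 5, 3, 2] — all 5 vertices reached)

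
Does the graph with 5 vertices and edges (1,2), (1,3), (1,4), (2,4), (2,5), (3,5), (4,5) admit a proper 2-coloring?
No (odd cycle of length 3: 2 -> 1 -> 4 -> 2)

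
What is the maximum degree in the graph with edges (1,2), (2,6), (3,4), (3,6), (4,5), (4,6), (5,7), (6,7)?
4 (attained at vertex 6)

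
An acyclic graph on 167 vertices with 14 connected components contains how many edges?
153 (Each of the 14 component trees on V_i vertices has V_i - 1 edges; summing gives V - C = 167 - 14 = 153)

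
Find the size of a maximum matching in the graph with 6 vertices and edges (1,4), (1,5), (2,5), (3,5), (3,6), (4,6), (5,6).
3 (matching: (1,4), (2,5), (3,6); upper bound floor(n/2) = floor(6/2) = 3)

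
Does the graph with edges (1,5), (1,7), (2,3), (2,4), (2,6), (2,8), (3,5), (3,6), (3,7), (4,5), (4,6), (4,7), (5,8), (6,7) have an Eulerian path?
Yes — and in fact it has an Eulerian circuit (the graph is connected and all 8 vertices have even degree)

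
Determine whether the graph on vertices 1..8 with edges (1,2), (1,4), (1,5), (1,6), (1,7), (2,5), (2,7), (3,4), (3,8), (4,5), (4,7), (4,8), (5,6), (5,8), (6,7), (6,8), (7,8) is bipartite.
No (odd cycle of length 3: 7 -> 1 -> 2 -> 7)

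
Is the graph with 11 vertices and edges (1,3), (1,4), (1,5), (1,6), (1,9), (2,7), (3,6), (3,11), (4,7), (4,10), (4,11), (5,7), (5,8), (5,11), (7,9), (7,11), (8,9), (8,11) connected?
Yes (BFS from 1 visits [1, 3, 4, 5, 6, 9, 11, 7, 10, 8, 2] — all 11 vertices reached)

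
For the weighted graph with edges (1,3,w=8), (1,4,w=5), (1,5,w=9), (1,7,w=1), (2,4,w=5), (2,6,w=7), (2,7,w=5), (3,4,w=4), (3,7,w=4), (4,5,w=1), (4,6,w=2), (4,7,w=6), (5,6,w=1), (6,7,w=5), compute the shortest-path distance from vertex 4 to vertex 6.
2 (path: 4 -> 6; weights 2 = 2)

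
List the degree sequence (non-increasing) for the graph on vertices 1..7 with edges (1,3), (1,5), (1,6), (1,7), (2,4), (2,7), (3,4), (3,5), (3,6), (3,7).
[5, 4, 3, 2, 2, 2, 2] (degrees: deg(1)=4, deg(2)=2, deg(3)=5, deg(4)=2, deg(5)=2, deg(6)=2, deg(7)=3)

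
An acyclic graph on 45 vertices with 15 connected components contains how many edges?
30 (Each of the 15 component trees on V_i vertices has V_i - 1 edges; summing gives V - C = 45 - 15 = 30)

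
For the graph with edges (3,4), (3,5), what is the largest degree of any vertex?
2 (attained at vertex 3)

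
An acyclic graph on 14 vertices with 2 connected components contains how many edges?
12 (Each of the 2 component trees on V_i vertices has V_i - 1 edges; summing gives V - C = 14 - 2 = 12)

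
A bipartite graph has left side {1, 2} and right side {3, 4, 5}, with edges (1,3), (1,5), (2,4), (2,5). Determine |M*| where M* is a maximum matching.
2 (matching: (1,5), (2,4); upper bound min(|L|,|R|) = min(2,3) = 2)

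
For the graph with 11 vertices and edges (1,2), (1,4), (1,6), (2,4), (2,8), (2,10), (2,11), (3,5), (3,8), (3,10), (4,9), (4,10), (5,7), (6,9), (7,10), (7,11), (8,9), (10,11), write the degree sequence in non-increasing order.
[5, 5, 4, 3, 3, 3, 3, 3, 3, 2, 2] (degrees: deg(1)=3, deg(2)=5, deg(3)=3, deg(4)=4, deg(5)=2, deg(6)=2, deg(7)=3, deg(8)=3, deg(9)=3, deg(10)=5, deg(11)=3)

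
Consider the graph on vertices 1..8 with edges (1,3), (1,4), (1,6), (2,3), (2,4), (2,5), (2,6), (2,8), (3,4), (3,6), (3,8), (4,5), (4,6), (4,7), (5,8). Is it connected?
Yes (BFS from 1 visits [1, 3, 4, 6, 2, 8, 5, 7] — all 8 vertices reached)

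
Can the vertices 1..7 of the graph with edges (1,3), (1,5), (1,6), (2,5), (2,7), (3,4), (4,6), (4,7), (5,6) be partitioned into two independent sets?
No (odd cycle of length 3: 5 -> 1 -> 6 -> 5)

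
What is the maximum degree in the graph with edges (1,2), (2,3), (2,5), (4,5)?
3 (attained at vertex 2)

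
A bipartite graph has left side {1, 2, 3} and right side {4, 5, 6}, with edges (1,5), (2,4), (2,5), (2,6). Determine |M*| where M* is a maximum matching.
2 (matching: (1,5), (2,6); upper bound min(|L|,|R|) = min(3,3) = 3)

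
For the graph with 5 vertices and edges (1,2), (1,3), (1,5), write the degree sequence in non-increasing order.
[3, 1, 1, 1, 0] (degrees: deg(1)=3, deg(2)=1, deg(3)=1, deg(4)=0, deg(5)=1)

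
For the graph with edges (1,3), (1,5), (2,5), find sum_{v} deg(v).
6 (handshake: sum of degrees = 2|E| = 2 x 3 = 6)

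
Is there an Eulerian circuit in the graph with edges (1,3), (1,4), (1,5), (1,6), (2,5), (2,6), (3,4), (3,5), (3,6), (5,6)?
Yes (the graph is connected and all 6 vertices have even degree)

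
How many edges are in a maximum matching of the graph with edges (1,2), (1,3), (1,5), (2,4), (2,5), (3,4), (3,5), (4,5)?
2 (matching: (2,5), (3,4); upper bound floor(n/2) = floor(5/2) = 2)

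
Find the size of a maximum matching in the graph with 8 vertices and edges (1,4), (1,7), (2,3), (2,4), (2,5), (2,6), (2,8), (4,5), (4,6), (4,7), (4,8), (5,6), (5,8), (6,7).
4 (matching: (1,4), (2,3), (5,8), (6,7); upper bound floor(n/2) = floor(8/2) = 4)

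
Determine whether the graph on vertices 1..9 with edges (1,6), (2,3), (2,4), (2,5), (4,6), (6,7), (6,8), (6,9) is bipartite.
Yes. Partition: {1, 3, 4, 5, 7, 8, 9}, {2, 6}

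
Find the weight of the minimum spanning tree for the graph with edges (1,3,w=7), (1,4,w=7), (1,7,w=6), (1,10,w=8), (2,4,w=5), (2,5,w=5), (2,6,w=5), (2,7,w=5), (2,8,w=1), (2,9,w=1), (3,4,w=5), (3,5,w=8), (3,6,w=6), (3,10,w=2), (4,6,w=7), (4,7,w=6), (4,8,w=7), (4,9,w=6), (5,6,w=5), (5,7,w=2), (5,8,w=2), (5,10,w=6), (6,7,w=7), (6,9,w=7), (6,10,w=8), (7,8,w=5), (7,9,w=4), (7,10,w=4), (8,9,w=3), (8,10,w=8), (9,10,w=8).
28 (MST edges: (1,7,w=6), (2,4,w=5), (2,6,w=5), (2,8,w=1), (2,9,w=1), (3,10,w=2), (5,7,w=2), (5,8,w=2), (7,10,w=4); sum of weights 6 + 5 + 5 + 1 + 1 + 2 + 2 + 2 + 4 = 28)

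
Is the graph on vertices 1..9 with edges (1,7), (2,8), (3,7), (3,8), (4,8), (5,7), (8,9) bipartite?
Yes. Partition: {1, 2, 3, 4, 5, 6, 9}, {7, 8}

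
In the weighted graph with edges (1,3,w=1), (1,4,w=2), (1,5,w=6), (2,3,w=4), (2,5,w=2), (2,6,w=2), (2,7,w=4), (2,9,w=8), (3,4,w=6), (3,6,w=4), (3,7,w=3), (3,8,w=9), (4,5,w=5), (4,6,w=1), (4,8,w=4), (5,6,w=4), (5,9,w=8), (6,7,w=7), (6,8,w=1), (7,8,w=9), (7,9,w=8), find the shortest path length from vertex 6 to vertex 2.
2 (path: 6 -> 2; weights 2 = 2)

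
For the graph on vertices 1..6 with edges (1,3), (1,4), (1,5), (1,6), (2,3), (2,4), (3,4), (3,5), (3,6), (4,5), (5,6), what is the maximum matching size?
3 (matching: (1,4), (2,3), (5,6); upper bound floor(n/2) = floor(6/2) = 3)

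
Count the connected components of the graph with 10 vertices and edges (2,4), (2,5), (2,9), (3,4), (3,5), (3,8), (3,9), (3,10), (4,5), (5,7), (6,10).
2 (components: {1}, {2, 3, 4, 5, 6, 7, 8, 9, 10})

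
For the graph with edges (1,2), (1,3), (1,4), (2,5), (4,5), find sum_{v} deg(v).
10 (handshake: sum of degrees = 2|E| = 2 x 5 = 10)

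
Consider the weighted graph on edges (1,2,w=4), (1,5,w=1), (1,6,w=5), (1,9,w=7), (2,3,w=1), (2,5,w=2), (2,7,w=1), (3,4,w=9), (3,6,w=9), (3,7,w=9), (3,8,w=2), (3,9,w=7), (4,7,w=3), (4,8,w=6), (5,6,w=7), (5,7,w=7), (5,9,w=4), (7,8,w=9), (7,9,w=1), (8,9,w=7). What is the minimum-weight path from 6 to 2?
8 (path: 6 -> 1 -> 5 -> 2; weights 5 + 1 + 2 = 8)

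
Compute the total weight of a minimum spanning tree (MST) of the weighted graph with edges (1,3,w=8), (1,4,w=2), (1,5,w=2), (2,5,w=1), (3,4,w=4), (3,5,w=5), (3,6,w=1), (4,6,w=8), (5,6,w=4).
10 (MST edges: (1,4,w=2), (1,5,w=2), (2,5,w=1), (3,4,w=4), (3,6,w=1); sum of weights 2 + 2 + 1 + 4 + 1 = 10)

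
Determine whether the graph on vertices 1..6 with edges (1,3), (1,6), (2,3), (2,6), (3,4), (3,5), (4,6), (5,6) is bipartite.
Yes. Partition: {1, 2, 4, 5}, {3, 6}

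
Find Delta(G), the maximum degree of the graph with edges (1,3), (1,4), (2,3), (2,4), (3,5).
3 (attained at vertex 3)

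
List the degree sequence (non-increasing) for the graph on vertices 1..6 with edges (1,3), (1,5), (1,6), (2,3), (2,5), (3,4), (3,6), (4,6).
[4, 3, 3, 2, 2, 2] (degrees: deg(1)=3, deg(2)=2, deg(3)=4, deg(4)=2, deg(5)=2, deg(6)=3)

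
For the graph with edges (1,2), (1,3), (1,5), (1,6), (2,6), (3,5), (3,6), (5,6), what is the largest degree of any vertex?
4 (attained at vertices 1, 6)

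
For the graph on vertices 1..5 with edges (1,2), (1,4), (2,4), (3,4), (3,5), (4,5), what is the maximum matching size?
2 (matching: (2,4), (3,5); upper bound floor(n/2) = floor(5/2) = 2)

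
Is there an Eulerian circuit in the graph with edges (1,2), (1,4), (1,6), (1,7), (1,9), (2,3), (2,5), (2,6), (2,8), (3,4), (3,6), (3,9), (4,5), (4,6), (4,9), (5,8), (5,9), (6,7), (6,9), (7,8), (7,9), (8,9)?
No (4 vertices have odd degree: {1, 2, 4, 9}; Eulerian circuit requires 0)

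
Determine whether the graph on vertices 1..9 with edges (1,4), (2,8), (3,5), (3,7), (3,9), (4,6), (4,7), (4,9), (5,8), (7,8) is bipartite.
Yes. Partition: {1, 2, 5, 6, 7, 9}, {3, 4, 8}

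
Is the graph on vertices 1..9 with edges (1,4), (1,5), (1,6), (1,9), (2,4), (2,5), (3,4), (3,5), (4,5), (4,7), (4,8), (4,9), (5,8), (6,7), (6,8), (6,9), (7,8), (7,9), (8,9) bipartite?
No (odd cycle of length 3: 4 -> 1 -> 5 -> 4)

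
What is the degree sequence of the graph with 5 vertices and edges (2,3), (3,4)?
[2, 1, 1, 0, 0] (degrees: deg(1)=0, deg(2)=1, deg(3)=2, deg(4)=1, deg(5)=0)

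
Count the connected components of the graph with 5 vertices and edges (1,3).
4 (components: {1, 3}, {2}, {4}, {5})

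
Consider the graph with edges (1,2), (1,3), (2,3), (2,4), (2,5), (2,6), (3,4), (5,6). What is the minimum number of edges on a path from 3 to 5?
2 (path: 3 -> 2 -> 5, 2 edges)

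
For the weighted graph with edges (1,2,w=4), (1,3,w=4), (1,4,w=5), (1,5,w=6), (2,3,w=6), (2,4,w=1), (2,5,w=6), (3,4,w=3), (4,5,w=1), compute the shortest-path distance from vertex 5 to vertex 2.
2 (path: 5 -> 4 -> 2; weights 1 + 1 = 2)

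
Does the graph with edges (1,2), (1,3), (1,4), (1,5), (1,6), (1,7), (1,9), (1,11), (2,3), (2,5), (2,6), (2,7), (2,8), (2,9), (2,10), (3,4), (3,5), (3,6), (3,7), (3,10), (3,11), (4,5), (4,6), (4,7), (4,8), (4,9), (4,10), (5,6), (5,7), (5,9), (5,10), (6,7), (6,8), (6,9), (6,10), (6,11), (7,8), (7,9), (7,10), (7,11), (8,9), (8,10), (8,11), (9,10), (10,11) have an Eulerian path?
Yes (the graph is connected and exactly 2 vertices have odd degree: {8, 10}; any Eulerian path must start and end at those)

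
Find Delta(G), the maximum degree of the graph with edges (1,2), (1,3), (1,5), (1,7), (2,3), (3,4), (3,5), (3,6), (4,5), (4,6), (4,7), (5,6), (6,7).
5 (attained at vertex 3)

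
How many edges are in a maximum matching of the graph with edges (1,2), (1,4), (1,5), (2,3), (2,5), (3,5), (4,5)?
2 (matching: (2,3), (4,5); upper bound floor(n/2) = floor(5/2) = 2)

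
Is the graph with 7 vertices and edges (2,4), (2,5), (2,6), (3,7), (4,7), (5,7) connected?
No, it has 2 components: {1}, {2, 3, 4, 5, 6, 7}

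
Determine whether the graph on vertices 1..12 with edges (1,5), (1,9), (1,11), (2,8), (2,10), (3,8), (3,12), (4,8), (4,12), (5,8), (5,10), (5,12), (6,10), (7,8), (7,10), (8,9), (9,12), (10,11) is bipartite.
Yes. Partition: {1, 8, 10, 12}, {2, 3, 4, 5, 6, 7, 9, 11}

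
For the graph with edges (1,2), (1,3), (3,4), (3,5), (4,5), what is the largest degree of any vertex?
3 (attained at vertex 3)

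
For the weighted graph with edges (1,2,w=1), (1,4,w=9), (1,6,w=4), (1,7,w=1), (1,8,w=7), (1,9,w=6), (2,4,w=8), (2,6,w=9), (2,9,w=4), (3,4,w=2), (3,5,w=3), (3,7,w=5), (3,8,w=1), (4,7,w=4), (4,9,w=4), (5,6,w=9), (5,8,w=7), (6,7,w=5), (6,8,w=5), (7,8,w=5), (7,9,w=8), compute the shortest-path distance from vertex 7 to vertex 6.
5 (path: 7 -> 6; weights 5 = 5)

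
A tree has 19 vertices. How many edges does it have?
18 (A tree on V vertices has V - 1 edges, so 19 - 1 = 18)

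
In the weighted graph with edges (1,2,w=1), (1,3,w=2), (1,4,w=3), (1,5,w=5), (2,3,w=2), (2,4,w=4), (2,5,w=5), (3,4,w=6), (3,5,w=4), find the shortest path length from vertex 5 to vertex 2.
5 (path: 5 -> 2; weights 5 = 5)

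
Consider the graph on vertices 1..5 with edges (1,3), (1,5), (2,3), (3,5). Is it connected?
No, it has 2 components: {1, 2, 3, 5}, {4}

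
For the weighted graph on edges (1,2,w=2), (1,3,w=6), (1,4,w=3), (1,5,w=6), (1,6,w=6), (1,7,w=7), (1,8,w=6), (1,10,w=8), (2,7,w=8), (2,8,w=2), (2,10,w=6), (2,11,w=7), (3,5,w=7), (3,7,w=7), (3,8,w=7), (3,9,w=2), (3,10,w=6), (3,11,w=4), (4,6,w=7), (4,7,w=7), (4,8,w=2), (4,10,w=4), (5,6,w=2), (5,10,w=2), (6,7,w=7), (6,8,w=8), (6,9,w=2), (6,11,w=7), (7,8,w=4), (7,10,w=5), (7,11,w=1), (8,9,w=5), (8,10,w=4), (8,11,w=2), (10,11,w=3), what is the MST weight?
20 (MST edges: (1,2,w=2), (2,8,w=2), (3,9,w=2), (4,8,w=2), (5,6,w=2), (5,10,w=2), (6,9,w=2), (7,11,w=1), (8,11,w=2), (10,11,w=3); sum of weights 2 + 2 + 2 + 2 + 2 + 2 + 2 + 1 + 2 + 3 = 20)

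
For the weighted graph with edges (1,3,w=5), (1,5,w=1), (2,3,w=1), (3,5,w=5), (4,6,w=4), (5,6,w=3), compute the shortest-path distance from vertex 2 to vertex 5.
6 (path: 2 -> 3 -> 5; weights 1 + 5 = 6)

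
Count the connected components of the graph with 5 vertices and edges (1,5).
4 (components: {1, 5}, {2}, {3}, {4})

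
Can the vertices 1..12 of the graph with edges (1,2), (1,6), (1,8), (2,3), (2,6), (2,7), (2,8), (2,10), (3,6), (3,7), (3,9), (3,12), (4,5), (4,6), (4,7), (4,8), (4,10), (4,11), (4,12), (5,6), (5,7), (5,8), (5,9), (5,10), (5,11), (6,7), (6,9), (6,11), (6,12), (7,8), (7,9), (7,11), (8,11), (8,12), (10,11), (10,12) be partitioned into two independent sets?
No (odd cycle of length 3: 8 -> 1 -> 2 -> 8)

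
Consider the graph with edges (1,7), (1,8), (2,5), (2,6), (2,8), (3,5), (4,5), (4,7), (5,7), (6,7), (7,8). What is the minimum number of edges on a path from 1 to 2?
2 (path: 1 -> 8 -> 2, 2 edges)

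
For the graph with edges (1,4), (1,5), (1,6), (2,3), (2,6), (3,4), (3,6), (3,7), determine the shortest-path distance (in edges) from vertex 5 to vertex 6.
2 (path: 5 -> 1 -> 6, 2 edges)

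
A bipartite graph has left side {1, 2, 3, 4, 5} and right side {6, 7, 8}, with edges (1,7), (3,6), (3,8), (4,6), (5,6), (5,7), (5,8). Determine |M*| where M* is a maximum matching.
3 (matching: (1,7), (3,8), (4,6); upper bound min(|L|,|R|) = min(5,3) = 3)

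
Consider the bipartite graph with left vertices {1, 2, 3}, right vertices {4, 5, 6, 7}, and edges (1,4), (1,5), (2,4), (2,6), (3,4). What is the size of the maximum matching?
3 (matching: (1,5), (2,6), (3,4); upper bound min(|L|,|R|) = min(3,4) = 3)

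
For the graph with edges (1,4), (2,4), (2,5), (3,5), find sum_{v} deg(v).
8 (handshake: sum of degrees = 2|E| = 2 x 4 = 8)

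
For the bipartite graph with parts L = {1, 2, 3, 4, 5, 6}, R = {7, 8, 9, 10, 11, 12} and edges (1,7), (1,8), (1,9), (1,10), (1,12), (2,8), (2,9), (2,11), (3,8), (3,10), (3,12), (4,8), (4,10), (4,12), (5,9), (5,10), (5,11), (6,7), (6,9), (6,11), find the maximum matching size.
6 (matching: (1,12), (2,11), (3,10), (4,8), (5,9), (6,7); upper bound min(|L|,|R|) = min(6,6) = 6)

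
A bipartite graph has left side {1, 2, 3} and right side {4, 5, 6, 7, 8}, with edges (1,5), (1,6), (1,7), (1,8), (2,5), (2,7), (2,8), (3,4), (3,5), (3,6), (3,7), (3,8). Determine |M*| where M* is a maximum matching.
3 (matching: (1,8), (2,7), (3,6); upper bound min(|L|,|R|) = min(3,5) = 3)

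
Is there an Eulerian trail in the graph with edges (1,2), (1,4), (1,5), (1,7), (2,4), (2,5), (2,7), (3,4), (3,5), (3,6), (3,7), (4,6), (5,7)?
Yes — and in fact it has an Eulerian circuit (the graph is connected and all 7 vertices have even degree)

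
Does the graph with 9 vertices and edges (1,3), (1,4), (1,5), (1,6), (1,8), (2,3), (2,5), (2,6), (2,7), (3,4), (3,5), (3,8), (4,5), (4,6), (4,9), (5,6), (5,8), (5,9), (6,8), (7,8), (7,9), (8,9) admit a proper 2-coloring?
No (odd cycle of length 3: 6 -> 1 -> 5 -> 6)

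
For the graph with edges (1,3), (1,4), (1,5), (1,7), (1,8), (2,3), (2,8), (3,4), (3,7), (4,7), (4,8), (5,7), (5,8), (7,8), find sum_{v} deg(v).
28 (handshake: sum of degrees = 2|E| = 2 x 14 = 28)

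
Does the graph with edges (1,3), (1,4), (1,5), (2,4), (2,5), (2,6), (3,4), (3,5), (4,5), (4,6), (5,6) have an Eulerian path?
No (6 vertices have odd degree: {1, 2, 3, 4, 5, 6}; Eulerian path requires 0 or 2)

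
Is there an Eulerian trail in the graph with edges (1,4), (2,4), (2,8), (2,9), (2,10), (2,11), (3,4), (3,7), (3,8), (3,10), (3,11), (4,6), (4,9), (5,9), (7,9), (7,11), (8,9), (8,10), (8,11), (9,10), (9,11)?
No (10 vertices have odd degree: {1, 2, 3, 4, 5, 6, 7, 8, 9, 11}; Eulerian path requires 0 or 2)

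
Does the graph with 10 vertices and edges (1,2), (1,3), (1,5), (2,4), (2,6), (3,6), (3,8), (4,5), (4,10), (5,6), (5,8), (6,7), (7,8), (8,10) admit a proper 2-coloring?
Yes. Partition: {1, 4, 6, 8, 9}, {2, 3, 5, 7, 10}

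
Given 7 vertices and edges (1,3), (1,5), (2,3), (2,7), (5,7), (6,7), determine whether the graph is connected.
No, it has 2 components: {1, 2, 3, 5, 6, 7}, {4}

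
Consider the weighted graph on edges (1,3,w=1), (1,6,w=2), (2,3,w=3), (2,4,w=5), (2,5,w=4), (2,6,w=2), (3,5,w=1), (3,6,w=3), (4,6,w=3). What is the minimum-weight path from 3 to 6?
3 (path: 3 -> 6; weights 3 = 3)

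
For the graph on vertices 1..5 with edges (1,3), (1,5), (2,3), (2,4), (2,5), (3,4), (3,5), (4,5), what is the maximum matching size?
2 (matching: (2,5), (3,4); upper bound floor(n/2) = floor(5/2) = 2)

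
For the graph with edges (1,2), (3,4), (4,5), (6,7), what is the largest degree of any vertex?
2 (attained at vertex 4)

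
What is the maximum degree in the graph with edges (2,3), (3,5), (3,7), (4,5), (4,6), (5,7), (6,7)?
3 (attained at vertices 3, 5, 7)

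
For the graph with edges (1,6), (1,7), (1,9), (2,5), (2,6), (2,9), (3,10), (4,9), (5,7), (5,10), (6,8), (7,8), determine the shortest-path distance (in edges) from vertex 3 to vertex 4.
5 (path: 3 -> 10 -> 5 -> 2 -> 9 -> 4, 5 edges)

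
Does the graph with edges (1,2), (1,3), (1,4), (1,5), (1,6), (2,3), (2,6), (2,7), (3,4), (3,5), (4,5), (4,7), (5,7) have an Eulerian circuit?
No (2 vertices have odd degree: {1, 7}; Eulerian circuit requires 0)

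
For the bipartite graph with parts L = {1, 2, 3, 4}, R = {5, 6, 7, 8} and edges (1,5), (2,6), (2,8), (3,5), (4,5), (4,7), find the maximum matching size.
3 (matching: (1,5), (2,8), (4,7); upper bound min(|L|,|R|) = min(4,4) = 4)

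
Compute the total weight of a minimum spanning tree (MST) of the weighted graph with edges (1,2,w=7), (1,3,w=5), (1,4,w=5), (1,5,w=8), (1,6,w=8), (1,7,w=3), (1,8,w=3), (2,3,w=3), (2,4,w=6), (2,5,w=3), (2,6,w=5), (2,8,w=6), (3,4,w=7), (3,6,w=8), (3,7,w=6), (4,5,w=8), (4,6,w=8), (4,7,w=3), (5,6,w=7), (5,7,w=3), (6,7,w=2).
20 (MST edges: (1,7,w=3), (1,8,w=3), (2,3,w=3), (2,5,w=3), (4,7,w=3), (5,7,w=3), (6,7,w=2); sum of weights 3 + 3 + 3 + 3 + 3 + 3 + 2 = 20)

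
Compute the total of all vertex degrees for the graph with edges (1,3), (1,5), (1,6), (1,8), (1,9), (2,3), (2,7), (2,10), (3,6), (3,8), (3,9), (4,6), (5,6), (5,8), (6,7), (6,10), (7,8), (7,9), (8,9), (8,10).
40 (handshake: sum of degrees = 2|E| = 2 x 20 = 40)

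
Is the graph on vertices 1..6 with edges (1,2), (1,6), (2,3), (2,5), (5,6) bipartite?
Yes. Partition: {1, 3, 4, 5}, {2, 6}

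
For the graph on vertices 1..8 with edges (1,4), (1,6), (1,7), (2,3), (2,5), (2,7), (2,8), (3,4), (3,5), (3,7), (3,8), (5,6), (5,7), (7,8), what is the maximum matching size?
4 (matching: (1,4), (2,7), (3,8), (5,6); upper bound floor(n/2) = floor(8/2) = 4)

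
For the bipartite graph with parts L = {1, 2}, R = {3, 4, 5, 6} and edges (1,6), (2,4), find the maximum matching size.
2 (matching: (1,6), (2,4); upper bound min(|L|,|R|) = min(2,4) = 2)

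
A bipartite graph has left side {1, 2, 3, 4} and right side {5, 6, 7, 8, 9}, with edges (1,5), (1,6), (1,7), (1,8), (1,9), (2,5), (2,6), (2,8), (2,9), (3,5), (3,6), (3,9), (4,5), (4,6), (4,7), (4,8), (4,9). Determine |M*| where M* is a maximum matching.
4 (matching: (1,9), (2,8), (3,6), (4,7); upper bound min(|L|,|R|) = min(4,5) = 4)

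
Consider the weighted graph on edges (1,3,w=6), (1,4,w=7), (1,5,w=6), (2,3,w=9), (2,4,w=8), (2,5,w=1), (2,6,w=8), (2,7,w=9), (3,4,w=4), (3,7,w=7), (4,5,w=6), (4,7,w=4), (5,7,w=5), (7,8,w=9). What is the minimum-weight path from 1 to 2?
7 (path: 1 -> 5 -> 2; weights 6 + 1 = 7)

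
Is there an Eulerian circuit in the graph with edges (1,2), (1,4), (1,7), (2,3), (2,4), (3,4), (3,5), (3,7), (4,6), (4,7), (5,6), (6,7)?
No (4 vertices have odd degree: {1, 2, 4, 6}; Eulerian circuit requires 0)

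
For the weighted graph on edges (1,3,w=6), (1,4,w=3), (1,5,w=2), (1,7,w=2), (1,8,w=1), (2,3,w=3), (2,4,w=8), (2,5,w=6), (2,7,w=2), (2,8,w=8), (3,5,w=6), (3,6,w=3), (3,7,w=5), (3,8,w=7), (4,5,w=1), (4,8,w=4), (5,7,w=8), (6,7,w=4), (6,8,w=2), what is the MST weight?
13 (MST edges: (1,5,w=2), (1,7,w=2), (1,8,w=1), (2,3,w=3), (2,7,w=2), (4,5,w=1), (6,8,w=2); sum of weights 2 + 2 + 1 + 3 + 2 + 1 + 2 = 13)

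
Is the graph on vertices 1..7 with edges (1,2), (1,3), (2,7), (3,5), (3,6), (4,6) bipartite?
Yes. Partition: {1, 5, 6, 7}, {2, 3, 4}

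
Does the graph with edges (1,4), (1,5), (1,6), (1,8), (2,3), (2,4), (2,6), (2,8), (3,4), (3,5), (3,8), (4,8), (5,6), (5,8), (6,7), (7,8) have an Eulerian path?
Yes — and in fact it has an Eulerian circuit (the graph is connected and all 8 vertices have even degree)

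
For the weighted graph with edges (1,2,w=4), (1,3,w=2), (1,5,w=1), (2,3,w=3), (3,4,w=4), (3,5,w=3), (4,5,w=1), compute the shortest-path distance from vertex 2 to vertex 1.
4 (path: 2 -> 1; weights 4 = 4)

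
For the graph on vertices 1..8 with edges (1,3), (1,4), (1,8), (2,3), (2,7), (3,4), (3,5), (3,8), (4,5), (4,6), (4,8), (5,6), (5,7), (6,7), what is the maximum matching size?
4 (matching: (1,4), (2,7), (3,8), (5,6); upper bound floor(n/2) = floor(8/2) = 4)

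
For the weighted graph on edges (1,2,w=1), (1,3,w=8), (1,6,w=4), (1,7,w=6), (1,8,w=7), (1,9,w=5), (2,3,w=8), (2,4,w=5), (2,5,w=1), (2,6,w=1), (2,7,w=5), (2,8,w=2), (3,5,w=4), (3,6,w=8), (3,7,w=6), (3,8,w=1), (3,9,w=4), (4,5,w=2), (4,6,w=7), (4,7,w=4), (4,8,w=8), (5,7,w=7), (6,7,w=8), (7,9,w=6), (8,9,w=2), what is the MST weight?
14 (MST edges: (1,2,w=1), (2,5,w=1), (2,6,w=1), (2,8,w=2), (3,8,w=1), (4,5,w=2), (4,7,w=4), (8,9,w=2); sum of weights 1 + 1 + 1 + 2 + 1 + 2 + 4 + 2 = 14)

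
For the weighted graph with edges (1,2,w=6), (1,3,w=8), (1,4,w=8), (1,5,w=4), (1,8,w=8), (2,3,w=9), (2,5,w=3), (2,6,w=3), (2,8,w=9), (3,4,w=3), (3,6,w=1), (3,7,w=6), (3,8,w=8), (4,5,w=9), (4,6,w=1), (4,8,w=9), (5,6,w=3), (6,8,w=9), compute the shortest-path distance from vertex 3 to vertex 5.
4 (path: 3 -> 6 -> 5; weights 1 + 3 = 4)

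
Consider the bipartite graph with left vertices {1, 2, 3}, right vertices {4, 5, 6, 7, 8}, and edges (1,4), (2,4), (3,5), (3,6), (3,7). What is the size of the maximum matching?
2 (matching: (1,4), (3,7); upper bound min(|L|,|R|) = min(3,5) = 3)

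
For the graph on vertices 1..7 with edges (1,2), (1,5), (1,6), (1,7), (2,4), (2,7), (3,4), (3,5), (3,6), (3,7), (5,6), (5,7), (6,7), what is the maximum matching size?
3 (matching: (1,6), (3,4), (5,7); upper bound floor(n/2) = floor(7/2) = 3)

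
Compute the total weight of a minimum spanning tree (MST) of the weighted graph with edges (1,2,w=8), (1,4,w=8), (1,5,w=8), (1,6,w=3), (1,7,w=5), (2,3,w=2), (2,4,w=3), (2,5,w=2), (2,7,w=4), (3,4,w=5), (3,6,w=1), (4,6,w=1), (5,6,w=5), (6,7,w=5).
13 (MST edges: (1,6,w=3), (2,3,w=2), (2,5,w=2), (2,7,w=4), (3,6,w=1), (4,6,w=1); sum of weights 3 + 2 + 2 + 4 + 1 + 1 = 13)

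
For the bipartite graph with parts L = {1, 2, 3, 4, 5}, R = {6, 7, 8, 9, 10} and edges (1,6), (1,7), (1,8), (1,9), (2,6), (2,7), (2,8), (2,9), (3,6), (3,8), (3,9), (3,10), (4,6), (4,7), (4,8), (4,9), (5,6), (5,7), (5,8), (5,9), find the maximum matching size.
5 (matching: (1,9), (2,8), (3,10), (4,7), (5,6); upper bound min(|L|,|R|) = min(5,5) = 5)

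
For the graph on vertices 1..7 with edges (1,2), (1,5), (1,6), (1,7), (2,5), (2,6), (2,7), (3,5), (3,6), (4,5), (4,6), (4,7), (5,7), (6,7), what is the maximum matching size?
3 (matching: (1,5), (3,6), (4,7); upper bound floor(n/2) = floor(7/2) = 3)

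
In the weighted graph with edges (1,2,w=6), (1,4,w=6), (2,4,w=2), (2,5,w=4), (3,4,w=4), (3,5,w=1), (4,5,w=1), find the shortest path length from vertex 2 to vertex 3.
4 (path: 2 -> 4 -> 5 -> 3; weights 2 + 1 + 1 = 4)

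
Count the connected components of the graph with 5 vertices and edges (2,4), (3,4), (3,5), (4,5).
2 (components: {1}, {2, 3, 4, 5})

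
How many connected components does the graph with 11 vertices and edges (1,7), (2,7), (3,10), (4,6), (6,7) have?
6 (components: {1, 2, 4, 6, 7}, {3, 10}, {5}, {8}, {9}, {11})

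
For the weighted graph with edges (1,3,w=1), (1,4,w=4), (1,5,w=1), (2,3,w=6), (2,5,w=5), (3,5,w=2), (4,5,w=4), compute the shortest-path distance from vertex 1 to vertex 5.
1 (path: 1 -> 5; weights 1 = 1)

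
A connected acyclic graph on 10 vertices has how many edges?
9 (A tree on V vertices has V - 1 edges, so 10 - 1 = 9)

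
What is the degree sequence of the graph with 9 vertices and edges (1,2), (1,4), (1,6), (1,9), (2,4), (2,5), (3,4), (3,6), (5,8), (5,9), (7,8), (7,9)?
[4, 3, 3, 3, 3, 2, 2, 2, 2] (degrees: deg(1)=4, deg(2)=3, deg(3)=2, deg(4)=3, deg(5)=3, deg(6)=2, deg(7)=2, deg(8)=2, deg(9)=3)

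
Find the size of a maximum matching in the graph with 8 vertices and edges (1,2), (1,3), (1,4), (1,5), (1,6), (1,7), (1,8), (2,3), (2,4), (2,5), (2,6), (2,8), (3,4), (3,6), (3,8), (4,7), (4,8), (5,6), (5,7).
4 (matching: (1,8), (2,3), (4,7), (5,6); upper bound floor(n/2) = floor(8/2) = 4)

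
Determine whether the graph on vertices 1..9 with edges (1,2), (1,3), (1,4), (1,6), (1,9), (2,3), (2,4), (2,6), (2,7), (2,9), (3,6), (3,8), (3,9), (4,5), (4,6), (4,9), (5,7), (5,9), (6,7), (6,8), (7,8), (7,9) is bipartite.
No (odd cycle of length 3: 3 -> 1 -> 9 -> 3)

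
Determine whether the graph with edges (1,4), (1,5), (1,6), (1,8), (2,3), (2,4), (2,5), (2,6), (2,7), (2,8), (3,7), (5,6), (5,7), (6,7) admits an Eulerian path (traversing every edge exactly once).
Yes — and in fact it has an Eulerian circuit (the graph is connected and all 8 vertices have even degree)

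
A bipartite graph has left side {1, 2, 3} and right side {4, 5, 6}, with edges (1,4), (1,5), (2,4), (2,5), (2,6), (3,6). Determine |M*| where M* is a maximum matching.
3 (matching: (1,5), (2,4), (3,6); upper bound min(|L|,|R|) = min(3,3) = 3)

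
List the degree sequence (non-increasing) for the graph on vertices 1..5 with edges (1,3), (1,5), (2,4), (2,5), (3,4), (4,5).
[3, 3, 2, 2, 2] (degrees: deg(1)=2, deg(2)=2, deg(3)=2, deg(4)=3, deg(5)=3)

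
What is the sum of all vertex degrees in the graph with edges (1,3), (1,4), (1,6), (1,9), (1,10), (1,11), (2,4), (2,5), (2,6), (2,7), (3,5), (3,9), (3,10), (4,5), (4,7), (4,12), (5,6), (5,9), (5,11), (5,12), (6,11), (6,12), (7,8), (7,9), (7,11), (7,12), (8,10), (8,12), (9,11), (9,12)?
60 (handshake: sum of degrees = 2|E| = 2 x 30 = 60)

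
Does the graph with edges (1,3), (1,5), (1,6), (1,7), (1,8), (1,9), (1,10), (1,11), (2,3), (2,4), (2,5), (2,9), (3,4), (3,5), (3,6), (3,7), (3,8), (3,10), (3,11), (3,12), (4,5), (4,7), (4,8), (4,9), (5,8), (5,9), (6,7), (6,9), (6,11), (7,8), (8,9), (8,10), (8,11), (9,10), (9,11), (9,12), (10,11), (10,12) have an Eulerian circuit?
No (4 vertices have odd degree: {6, 7, 9, 12}; Eulerian circuit requires 0)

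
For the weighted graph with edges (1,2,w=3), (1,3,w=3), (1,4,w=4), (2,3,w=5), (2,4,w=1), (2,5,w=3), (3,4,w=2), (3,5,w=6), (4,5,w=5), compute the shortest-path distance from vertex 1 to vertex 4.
4 (path: 1 -> 4; weights 4 = 4)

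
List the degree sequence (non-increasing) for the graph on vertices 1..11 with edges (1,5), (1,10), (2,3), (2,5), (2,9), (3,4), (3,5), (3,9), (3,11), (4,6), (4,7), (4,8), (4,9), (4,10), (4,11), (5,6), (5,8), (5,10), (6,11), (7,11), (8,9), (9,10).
[7, 6, 5, 5, 4, 4, 3, 3, 3, 2, 2] (degrees: deg(1)=2, deg(2)=3, deg(3)=5, deg(4)=7, deg(5)=6, deg(6)=3, deg(7)=2, deg(8)=3, deg(9)=5, deg(10)=4, deg(11)=4)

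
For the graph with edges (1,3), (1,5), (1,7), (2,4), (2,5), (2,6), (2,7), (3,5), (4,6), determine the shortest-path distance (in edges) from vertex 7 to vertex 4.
2 (path: 7 -> 2 -> 4, 2 edges)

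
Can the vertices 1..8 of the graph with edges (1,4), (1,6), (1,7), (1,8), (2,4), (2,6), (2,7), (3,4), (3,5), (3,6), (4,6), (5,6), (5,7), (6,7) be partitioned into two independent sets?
No (odd cycle of length 3: 4 -> 1 -> 6 -> 4)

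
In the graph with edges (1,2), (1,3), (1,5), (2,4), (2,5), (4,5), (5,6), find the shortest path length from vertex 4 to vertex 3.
3 (path: 4 -> 5 -> 1 -> 3, 3 edges)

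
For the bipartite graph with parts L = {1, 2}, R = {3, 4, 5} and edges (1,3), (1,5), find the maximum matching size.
1 (matching: (1,5); upper bound min(|L|,|R|) = min(2,3) = 2)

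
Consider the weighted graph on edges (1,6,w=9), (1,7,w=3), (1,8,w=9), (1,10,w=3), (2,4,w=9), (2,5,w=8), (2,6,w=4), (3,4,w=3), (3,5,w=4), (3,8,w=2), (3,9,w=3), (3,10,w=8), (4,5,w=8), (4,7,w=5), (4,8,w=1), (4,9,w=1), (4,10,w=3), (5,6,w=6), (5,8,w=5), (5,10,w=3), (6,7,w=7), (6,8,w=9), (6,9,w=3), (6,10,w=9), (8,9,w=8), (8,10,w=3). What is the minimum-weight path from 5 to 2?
8 (path: 5 -> 2; weights 8 = 8)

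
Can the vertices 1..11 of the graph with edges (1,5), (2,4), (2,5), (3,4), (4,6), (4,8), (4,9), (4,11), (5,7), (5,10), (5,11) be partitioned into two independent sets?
Yes. Partition: {1, 2, 3, 6, 7, 8, 9, 10, 11}, {4, 5}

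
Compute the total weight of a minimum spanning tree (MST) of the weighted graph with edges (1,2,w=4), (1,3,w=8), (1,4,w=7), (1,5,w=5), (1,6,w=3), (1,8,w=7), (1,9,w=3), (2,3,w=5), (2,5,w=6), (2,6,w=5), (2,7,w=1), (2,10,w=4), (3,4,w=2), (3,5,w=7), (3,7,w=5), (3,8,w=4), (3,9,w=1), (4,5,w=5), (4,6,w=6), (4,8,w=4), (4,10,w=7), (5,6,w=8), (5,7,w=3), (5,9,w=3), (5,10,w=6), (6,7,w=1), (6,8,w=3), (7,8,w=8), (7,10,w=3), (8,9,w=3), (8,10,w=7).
20 (MST edges: (1,6,w=3), (1,9,w=3), (2,7,w=1), (3,4,w=2), (3,9,w=1), (5,7,w=3), (6,7,w=1), (6,8,w=3), (7,10,w=3); sum of weights 3 + 3 + 1 + 2 + 1 + 3 + 1 + 3 + 3 = 20)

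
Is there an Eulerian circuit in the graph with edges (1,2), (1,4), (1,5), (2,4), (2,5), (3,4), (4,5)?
No (4 vertices have odd degree: {1, 2, 3, 5}; Eulerian circuit requires 0)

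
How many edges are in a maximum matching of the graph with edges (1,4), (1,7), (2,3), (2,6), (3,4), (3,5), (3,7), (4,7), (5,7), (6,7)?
3 (matching: (1,7), (2,6), (3,5); upper bound floor(n/2) = floor(7/2) = 3)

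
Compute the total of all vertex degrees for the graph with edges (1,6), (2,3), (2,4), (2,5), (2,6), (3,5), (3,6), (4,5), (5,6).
18 (handshake: sum of degrees = 2|E| = 2 x 9 = 18)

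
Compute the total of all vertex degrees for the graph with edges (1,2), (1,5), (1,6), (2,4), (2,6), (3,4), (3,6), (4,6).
16 (handshake: sum of degrees = 2|E| = 2 x 8 = 16)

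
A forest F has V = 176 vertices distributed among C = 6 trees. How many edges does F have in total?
170 (Each of the 6 component trees on V_i vertices has V_i - 1 edges; summing gives V - C = 176 - 6 = 170)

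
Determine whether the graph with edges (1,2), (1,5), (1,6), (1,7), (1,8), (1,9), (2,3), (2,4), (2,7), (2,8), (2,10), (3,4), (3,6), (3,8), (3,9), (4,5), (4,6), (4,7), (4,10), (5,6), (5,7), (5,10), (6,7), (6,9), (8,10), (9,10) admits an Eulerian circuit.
No (4 vertices have odd degree: {3, 5, 7, 10}; Eulerian circuit requires 0)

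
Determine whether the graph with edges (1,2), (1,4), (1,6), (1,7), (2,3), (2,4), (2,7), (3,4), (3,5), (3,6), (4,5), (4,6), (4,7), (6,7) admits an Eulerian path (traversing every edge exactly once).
Yes — and in fact it has an Eulerian circuit (the graph is connected and all 7 vertices have even degree)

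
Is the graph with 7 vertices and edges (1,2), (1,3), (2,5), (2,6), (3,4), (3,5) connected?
No, it has 2 components: {1, 2, 3, 4, 5, 6}, {7}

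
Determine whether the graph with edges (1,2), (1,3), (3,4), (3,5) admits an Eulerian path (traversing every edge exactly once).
No (4 vertices have odd degree: {2, 3, 4, 5}; Eulerian path requires 0 or 2)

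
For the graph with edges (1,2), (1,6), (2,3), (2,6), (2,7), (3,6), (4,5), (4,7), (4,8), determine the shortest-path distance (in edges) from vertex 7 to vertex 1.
2 (path: 7 -> 2 -> 1, 2 edges)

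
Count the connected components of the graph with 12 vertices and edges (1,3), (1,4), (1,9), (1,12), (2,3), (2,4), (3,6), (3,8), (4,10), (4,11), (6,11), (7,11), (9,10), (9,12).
2 (components: {1, 2, 3, 4, 6, 7, 8, 9, 10, 11, 12}, {5})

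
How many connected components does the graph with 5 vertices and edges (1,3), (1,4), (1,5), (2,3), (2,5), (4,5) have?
1 (components: {1, 2, 3, 4, 5})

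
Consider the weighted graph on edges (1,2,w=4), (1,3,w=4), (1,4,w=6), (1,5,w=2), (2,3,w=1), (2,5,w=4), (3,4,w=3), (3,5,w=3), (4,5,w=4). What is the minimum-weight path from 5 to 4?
4 (path: 5 -> 4; weights 4 = 4)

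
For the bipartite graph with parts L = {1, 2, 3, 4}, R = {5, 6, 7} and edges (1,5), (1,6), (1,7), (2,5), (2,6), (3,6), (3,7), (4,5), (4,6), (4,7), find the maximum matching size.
3 (matching: (1,7), (2,6), (4,5); upper bound min(|L|,|R|) = min(4,3) = 3)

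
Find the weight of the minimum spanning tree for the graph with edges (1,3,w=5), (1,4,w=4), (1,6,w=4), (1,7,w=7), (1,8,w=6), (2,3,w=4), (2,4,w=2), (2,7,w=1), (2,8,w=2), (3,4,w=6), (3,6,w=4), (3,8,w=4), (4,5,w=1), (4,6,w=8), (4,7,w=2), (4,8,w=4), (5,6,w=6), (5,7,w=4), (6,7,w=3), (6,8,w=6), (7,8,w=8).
17 (MST edges: (1,4,w=4), (2,3,w=4), (2,4,w=2), (2,7,w=1), (2,8,w=2), (4,5,w=1), (6,7,w=3); sum of weights 4 + 4 + 2 + 1 + 2 + 1 + 3 = 17)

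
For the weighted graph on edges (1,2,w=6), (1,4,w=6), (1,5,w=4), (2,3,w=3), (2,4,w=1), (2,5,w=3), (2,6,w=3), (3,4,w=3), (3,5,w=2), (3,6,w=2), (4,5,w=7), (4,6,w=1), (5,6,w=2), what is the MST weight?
10 (MST edges: (1,5,w=4), (2,4,w=1), (3,5,w=2), (3,6,w=2), (4,6,w=1); sum of weights 4 + 1 + 2 + 2 + 1 = 10)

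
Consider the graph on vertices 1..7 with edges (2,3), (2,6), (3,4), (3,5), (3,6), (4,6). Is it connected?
No, it has 3 components: {1}, {2, 3, 4, 5, 6}, {7}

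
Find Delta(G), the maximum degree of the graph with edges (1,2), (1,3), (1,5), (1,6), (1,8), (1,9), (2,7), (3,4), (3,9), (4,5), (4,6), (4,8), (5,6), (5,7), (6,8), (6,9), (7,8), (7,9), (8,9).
6 (attained at vertex 1)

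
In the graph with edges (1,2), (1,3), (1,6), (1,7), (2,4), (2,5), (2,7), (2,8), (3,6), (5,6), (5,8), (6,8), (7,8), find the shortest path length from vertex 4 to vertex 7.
2 (path: 4 -> 2 -> 7, 2 edges)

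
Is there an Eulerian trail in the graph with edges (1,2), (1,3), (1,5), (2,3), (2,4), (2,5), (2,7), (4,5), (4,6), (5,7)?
No (4 vertices have odd degree: {1, 2, 4, 6}; Eulerian path requires 0 or 2)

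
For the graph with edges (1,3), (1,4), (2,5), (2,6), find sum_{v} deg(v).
8 (handshake: sum of degrees = 2|E| = 2 x 4 = 8)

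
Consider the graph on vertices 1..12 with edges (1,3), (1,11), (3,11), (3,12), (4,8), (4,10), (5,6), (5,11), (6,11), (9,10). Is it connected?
No, it has 4 components: {1, 3, 5, 6, 11, 12}, {2}, {4, 8, 9, 10}, {7}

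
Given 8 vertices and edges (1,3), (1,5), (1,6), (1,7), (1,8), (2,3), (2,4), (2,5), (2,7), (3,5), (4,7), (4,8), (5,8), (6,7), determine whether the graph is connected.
Yes (BFS from 1 visits [1, 3, 5, 6, 7, 8, 2, 4] — all 8 vertices reached)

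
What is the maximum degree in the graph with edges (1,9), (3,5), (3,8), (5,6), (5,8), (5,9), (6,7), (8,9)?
4 (attained at vertex 5)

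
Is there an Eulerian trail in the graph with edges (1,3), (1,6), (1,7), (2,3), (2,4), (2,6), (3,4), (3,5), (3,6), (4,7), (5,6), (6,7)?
No (6 vertices have odd degree: {1, 2, 3, 4, 6, 7}; Eulerian path requires 0 or 2)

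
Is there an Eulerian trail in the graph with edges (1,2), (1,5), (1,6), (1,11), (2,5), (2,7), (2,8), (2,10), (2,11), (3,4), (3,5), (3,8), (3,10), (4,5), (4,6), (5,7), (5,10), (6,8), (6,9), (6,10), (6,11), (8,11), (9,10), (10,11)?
Yes (the graph is connected and exactly 2 vertices have odd degree: {4, 11}; any Eulerian path must start and end at those)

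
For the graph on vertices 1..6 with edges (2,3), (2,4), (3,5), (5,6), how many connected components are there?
2 (components: {1}, {2, 3, 4, 5, 6})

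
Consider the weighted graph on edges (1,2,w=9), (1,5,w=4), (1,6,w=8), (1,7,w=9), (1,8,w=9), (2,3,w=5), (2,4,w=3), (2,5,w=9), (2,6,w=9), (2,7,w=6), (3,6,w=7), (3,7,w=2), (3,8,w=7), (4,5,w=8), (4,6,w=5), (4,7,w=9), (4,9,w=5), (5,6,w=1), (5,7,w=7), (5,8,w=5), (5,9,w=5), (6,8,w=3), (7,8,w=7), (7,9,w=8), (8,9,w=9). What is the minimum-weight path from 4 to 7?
9 (path: 4 -> 7; weights 9 = 9)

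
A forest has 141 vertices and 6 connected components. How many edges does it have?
135 (Each of the 6 component trees on V_i vertices has V_i - 1 edges; summing gives V - C = 141 - 6 = 135)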